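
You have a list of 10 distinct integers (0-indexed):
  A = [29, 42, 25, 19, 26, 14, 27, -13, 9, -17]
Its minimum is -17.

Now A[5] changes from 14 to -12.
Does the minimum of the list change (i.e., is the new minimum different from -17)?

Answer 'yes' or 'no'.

Old min = -17
Change: A[5] 14 -> -12
Changed element was NOT the min; min changes only if -12 < -17.
New min = -17; changed? no

Answer: no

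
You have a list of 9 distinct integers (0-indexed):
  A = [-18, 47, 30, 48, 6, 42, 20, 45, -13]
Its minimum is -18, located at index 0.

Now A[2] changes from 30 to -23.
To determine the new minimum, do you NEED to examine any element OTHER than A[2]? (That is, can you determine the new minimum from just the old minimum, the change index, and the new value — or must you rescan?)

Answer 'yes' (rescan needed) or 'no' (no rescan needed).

Old min = -18 at index 0
Change at index 2: 30 -> -23
Index 2 was NOT the min. New min = min(-18, -23). No rescan of other elements needed.
Needs rescan: no

Answer: no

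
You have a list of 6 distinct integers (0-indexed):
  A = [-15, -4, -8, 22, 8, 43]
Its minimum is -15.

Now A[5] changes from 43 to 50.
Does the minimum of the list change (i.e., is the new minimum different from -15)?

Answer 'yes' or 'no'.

Answer: no

Derivation:
Old min = -15
Change: A[5] 43 -> 50
Changed element was NOT the min; min changes only if 50 < -15.
New min = -15; changed? no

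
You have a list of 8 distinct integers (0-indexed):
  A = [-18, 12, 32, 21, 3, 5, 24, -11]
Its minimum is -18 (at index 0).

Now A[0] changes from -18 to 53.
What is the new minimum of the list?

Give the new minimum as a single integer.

Old min = -18 (at index 0)
Change: A[0] -18 -> 53
Changed element WAS the min. Need to check: is 53 still <= all others?
  Min of remaining elements: -11
  New min = min(53, -11) = -11

Answer: -11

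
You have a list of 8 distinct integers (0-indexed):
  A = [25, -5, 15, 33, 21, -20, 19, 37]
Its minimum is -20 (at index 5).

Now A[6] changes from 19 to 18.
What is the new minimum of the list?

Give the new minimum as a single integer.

Answer: -20

Derivation:
Old min = -20 (at index 5)
Change: A[6] 19 -> 18
Changed element was NOT the old min.
  New min = min(old_min, new_val) = min(-20, 18) = -20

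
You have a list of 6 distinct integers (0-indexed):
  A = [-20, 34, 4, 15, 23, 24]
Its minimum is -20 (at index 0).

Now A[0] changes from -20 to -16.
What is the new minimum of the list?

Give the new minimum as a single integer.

Answer: -16

Derivation:
Old min = -20 (at index 0)
Change: A[0] -20 -> -16
Changed element WAS the min. Need to check: is -16 still <= all others?
  Min of remaining elements: 4
  New min = min(-16, 4) = -16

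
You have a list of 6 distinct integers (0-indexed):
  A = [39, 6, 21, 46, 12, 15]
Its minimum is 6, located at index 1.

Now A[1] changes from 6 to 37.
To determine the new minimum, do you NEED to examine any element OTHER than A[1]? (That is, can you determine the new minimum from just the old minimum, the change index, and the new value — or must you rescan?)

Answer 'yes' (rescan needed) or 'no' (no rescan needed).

Answer: yes

Derivation:
Old min = 6 at index 1
Change at index 1: 6 -> 37
Index 1 WAS the min and new value 37 > old min 6. Must rescan other elements to find the new min.
Needs rescan: yes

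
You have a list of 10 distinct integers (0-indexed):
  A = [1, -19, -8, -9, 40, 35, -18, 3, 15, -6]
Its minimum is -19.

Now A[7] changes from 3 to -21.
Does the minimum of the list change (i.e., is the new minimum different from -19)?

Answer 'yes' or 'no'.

Answer: yes

Derivation:
Old min = -19
Change: A[7] 3 -> -21
Changed element was NOT the min; min changes only if -21 < -19.
New min = -21; changed? yes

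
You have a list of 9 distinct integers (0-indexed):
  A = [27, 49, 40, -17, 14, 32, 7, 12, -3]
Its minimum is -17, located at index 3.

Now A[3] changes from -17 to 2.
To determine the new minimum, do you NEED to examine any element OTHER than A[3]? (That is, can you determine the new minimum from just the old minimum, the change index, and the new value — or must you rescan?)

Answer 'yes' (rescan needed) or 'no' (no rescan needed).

Old min = -17 at index 3
Change at index 3: -17 -> 2
Index 3 WAS the min and new value 2 > old min -17. Must rescan other elements to find the new min.
Needs rescan: yes

Answer: yes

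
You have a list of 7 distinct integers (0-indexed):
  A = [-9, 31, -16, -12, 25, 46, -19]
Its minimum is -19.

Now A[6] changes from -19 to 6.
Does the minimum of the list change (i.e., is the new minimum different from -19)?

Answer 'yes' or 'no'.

Answer: yes

Derivation:
Old min = -19
Change: A[6] -19 -> 6
Changed element was the min; new min must be rechecked.
New min = -16; changed? yes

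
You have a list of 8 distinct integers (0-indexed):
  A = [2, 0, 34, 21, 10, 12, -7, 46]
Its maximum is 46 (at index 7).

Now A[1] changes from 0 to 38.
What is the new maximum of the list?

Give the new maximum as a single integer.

Answer: 46

Derivation:
Old max = 46 (at index 7)
Change: A[1] 0 -> 38
Changed element was NOT the old max.
  New max = max(old_max, new_val) = max(46, 38) = 46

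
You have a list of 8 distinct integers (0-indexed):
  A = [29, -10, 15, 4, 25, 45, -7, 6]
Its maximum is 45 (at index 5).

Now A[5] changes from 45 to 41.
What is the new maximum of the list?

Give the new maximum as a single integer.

Old max = 45 (at index 5)
Change: A[5] 45 -> 41
Changed element WAS the max -> may need rescan.
  Max of remaining elements: 29
  New max = max(41, 29) = 41

Answer: 41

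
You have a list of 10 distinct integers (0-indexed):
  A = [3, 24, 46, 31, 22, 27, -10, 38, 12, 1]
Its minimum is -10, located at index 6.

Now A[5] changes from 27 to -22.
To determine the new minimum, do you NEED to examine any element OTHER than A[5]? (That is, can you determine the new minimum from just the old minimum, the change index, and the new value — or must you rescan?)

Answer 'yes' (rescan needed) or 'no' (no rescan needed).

Old min = -10 at index 6
Change at index 5: 27 -> -22
Index 5 was NOT the min. New min = min(-10, -22). No rescan of other elements needed.
Needs rescan: no

Answer: no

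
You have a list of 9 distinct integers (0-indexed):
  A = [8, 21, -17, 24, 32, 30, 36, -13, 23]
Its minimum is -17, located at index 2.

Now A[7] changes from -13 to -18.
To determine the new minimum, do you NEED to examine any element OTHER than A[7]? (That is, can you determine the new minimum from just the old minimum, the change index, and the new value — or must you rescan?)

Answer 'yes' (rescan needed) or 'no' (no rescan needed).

Old min = -17 at index 2
Change at index 7: -13 -> -18
Index 7 was NOT the min. New min = min(-17, -18). No rescan of other elements needed.
Needs rescan: no

Answer: no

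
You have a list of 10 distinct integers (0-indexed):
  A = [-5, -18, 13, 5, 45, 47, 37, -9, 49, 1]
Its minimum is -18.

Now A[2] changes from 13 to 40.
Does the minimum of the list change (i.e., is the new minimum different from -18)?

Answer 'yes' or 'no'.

Answer: no

Derivation:
Old min = -18
Change: A[2] 13 -> 40
Changed element was NOT the min; min changes only if 40 < -18.
New min = -18; changed? no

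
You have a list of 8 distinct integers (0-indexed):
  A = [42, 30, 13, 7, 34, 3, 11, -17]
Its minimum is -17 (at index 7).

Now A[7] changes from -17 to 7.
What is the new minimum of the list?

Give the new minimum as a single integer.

Old min = -17 (at index 7)
Change: A[7] -17 -> 7
Changed element WAS the min. Need to check: is 7 still <= all others?
  Min of remaining elements: 3
  New min = min(7, 3) = 3

Answer: 3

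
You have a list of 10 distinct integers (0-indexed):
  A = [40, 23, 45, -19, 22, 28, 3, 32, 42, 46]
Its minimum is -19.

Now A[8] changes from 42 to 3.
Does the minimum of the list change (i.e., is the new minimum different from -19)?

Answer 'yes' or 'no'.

Answer: no

Derivation:
Old min = -19
Change: A[8] 42 -> 3
Changed element was NOT the min; min changes only if 3 < -19.
New min = -19; changed? no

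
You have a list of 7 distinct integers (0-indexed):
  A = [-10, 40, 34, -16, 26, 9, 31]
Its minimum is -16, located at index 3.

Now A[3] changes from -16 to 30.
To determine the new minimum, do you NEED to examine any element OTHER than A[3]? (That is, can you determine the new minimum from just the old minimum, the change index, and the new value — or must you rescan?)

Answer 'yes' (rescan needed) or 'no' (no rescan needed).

Answer: yes

Derivation:
Old min = -16 at index 3
Change at index 3: -16 -> 30
Index 3 WAS the min and new value 30 > old min -16. Must rescan other elements to find the new min.
Needs rescan: yes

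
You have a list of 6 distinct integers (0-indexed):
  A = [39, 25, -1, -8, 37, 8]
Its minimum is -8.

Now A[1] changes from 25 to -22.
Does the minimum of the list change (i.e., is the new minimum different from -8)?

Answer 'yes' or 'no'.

Old min = -8
Change: A[1] 25 -> -22
Changed element was NOT the min; min changes only if -22 < -8.
New min = -22; changed? yes

Answer: yes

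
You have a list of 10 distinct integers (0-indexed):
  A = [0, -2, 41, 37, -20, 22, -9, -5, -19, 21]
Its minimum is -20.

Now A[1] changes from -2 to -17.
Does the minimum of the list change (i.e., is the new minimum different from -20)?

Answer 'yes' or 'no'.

Answer: no

Derivation:
Old min = -20
Change: A[1] -2 -> -17
Changed element was NOT the min; min changes only if -17 < -20.
New min = -20; changed? no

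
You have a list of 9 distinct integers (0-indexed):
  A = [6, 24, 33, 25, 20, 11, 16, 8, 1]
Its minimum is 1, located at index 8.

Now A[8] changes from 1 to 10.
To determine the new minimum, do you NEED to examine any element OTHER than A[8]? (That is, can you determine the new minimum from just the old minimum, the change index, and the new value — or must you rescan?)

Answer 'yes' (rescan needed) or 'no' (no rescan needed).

Old min = 1 at index 8
Change at index 8: 1 -> 10
Index 8 WAS the min and new value 10 > old min 1. Must rescan other elements to find the new min.
Needs rescan: yes

Answer: yes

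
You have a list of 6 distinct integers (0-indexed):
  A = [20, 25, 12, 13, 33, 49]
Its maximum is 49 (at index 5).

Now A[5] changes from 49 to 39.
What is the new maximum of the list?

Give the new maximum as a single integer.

Answer: 39

Derivation:
Old max = 49 (at index 5)
Change: A[5] 49 -> 39
Changed element WAS the max -> may need rescan.
  Max of remaining elements: 33
  New max = max(39, 33) = 39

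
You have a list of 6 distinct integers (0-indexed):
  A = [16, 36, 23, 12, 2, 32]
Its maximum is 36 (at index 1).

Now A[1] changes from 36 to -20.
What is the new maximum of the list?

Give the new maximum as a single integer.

Old max = 36 (at index 1)
Change: A[1] 36 -> -20
Changed element WAS the max -> may need rescan.
  Max of remaining elements: 32
  New max = max(-20, 32) = 32

Answer: 32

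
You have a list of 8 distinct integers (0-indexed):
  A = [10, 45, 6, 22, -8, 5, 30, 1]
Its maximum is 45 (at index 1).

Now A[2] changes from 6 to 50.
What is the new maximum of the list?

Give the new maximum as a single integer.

Answer: 50

Derivation:
Old max = 45 (at index 1)
Change: A[2] 6 -> 50
Changed element was NOT the old max.
  New max = max(old_max, new_val) = max(45, 50) = 50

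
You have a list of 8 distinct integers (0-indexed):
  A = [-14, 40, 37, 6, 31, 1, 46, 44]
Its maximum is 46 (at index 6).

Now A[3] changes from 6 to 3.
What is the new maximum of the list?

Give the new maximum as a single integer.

Old max = 46 (at index 6)
Change: A[3] 6 -> 3
Changed element was NOT the old max.
  New max = max(old_max, new_val) = max(46, 3) = 46

Answer: 46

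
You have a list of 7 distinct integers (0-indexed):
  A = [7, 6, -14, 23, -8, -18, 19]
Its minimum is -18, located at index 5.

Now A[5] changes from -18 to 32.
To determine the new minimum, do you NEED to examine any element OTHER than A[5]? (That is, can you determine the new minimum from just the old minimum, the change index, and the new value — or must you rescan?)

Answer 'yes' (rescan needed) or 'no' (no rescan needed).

Answer: yes

Derivation:
Old min = -18 at index 5
Change at index 5: -18 -> 32
Index 5 WAS the min and new value 32 > old min -18. Must rescan other elements to find the new min.
Needs rescan: yes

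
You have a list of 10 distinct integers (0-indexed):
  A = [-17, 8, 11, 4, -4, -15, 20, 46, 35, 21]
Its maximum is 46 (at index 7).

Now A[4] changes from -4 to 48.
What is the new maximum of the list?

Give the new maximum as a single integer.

Old max = 46 (at index 7)
Change: A[4] -4 -> 48
Changed element was NOT the old max.
  New max = max(old_max, new_val) = max(46, 48) = 48

Answer: 48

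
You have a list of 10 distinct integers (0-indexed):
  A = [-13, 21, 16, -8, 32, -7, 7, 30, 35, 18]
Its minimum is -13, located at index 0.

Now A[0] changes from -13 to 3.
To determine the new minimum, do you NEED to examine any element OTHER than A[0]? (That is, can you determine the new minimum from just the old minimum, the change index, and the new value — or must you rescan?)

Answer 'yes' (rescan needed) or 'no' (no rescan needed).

Old min = -13 at index 0
Change at index 0: -13 -> 3
Index 0 WAS the min and new value 3 > old min -13. Must rescan other elements to find the new min.
Needs rescan: yes

Answer: yes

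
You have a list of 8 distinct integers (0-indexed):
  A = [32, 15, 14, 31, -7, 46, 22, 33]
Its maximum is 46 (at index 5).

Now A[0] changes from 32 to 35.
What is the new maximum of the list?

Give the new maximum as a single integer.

Answer: 46

Derivation:
Old max = 46 (at index 5)
Change: A[0] 32 -> 35
Changed element was NOT the old max.
  New max = max(old_max, new_val) = max(46, 35) = 46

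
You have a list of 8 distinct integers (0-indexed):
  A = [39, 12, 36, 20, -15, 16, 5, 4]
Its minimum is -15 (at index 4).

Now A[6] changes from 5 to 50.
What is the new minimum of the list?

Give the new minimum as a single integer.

Old min = -15 (at index 4)
Change: A[6] 5 -> 50
Changed element was NOT the old min.
  New min = min(old_min, new_val) = min(-15, 50) = -15

Answer: -15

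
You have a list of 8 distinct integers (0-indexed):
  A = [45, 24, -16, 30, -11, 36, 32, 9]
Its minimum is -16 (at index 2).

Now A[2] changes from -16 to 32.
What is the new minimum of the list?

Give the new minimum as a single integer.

Old min = -16 (at index 2)
Change: A[2] -16 -> 32
Changed element WAS the min. Need to check: is 32 still <= all others?
  Min of remaining elements: -11
  New min = min(32, -11) = -11

Answer: -11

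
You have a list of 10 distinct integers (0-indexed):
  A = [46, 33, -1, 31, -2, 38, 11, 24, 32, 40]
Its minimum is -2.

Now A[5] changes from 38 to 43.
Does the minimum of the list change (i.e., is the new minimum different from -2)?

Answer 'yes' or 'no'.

Old min = -2
Change: A[5] 38 -> 43
Changed element was NOT the min; min changes only if 43 < -2.
New min = -2; changed? no

Answer: no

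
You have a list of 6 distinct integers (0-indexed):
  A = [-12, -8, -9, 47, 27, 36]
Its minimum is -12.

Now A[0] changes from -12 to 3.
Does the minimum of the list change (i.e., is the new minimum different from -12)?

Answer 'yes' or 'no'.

Old min = -12
Change: A[0] -12 -> 3
Changed element was the min; new min must be rechecked.
New min = -9; changed? yes

Answer: yes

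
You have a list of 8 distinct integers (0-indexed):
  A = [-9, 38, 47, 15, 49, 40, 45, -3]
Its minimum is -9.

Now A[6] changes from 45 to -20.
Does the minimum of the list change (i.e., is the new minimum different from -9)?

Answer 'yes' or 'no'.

Answer: yes

Derivation:
Old min = -9
Change: A[6] 45 -> -20
Changed element was NOT the min; min changes only if -20 < -9.
New min = -20; changed? yes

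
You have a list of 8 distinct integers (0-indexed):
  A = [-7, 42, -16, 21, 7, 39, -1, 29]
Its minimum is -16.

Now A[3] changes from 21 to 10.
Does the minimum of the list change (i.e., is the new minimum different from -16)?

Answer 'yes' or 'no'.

Old min = -16
Change: A[3] 21 -> 10
Changed element was NOT the min; min changes only if 10 < -16.
New min = -16; changed? no

Answer: no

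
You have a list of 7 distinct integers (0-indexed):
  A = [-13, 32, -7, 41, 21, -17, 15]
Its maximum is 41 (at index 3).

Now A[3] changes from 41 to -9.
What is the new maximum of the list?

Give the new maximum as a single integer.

Answer: 32

Derivation:
Old max = 41 (at index 3)
Change: A[3] 41 -> -9
Changed element WAS the max -> may need rescan.
  Max of remaining elements: 32
  New max = max(-9, 32) = 32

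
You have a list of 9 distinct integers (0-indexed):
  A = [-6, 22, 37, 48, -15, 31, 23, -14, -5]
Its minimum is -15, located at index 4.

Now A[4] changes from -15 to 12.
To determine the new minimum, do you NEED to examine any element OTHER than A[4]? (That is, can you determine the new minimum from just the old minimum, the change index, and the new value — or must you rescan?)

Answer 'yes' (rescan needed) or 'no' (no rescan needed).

Answer: yes

Derivation:
Old min = -15 at index 4
Change at index 4: -15 -> 12
Index 4 WAS the min and new value 12 > old min -15. Must rescan other elements to find the new min.
Needs rescan: yes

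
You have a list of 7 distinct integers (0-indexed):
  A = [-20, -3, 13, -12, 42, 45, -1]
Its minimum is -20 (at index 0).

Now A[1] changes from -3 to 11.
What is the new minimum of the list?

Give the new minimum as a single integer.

Old min = -20 (at index 0)
Change: A[1] -3 -> 11
Changed element was NOT the old min.
  New min = min(old_min, new_val) = min(-20, 11) = -20

Answer: -20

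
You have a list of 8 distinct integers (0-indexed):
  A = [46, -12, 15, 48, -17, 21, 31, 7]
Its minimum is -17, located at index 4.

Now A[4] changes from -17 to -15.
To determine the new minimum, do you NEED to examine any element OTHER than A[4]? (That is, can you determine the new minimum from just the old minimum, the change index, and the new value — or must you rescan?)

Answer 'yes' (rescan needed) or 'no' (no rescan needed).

Old min = -17 at index 4
Change at index 4: -17 -> -15
Index 4 WAS the min and new value -15 > old min -17. Must rescan other elements to find the new min.
Needs rescan: yes

Answer: yes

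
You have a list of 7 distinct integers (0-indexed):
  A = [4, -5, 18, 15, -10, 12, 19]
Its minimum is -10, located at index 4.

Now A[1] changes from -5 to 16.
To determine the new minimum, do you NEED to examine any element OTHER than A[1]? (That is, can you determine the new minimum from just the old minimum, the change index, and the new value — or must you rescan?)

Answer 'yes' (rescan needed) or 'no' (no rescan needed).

Answer: no

Derivation:
Old min = -10 at index 4
Change at index 1: -5 -> 16
Index 1 was NOT the min. New min = min(-10, 16). No rescan of other elements needed.
Needs rescan: no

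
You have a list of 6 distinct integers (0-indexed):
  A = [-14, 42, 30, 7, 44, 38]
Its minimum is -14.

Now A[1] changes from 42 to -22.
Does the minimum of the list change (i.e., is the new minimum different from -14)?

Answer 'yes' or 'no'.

Answer: yes

Derivation:
Old min = -14
Change: A[1] 42 -> -22
Changed element was NOT the min; min changes only if -22 < -14.
New min = -22; changed? yes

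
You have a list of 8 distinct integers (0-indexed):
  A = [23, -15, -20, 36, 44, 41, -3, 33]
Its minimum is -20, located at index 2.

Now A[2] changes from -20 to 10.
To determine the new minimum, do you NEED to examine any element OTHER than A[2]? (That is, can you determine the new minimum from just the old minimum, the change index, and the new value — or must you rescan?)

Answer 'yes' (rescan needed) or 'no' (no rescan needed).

Old min = -20 at index 2
Change at index 2: -20 -> 10
Index 2 WAS the min and new value 10 > old min -20. Must rescan other elements to find the new min.
Needs rescan: yes

Answer: yes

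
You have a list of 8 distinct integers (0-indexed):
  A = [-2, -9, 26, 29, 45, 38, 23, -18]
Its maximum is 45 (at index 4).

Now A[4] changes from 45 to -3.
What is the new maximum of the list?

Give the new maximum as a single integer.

Answer: 38

Derivation:
Old max = 45 (at index 4)
Change: A[4] 45 -> -3
Changed element WAS the max -> may need rescan.
  Max of remaining elements: 38
  New max = max(-3, 38) = 38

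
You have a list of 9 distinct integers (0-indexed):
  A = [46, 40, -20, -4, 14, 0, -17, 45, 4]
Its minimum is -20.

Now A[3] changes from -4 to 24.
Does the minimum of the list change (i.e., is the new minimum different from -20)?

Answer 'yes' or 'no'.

Answer: no

Derivation:
Old min = -20
Change: A[3] -4 -> 24
Changed element was NOT the min; min changes only if 24 < -20.
New min = -20; changed? no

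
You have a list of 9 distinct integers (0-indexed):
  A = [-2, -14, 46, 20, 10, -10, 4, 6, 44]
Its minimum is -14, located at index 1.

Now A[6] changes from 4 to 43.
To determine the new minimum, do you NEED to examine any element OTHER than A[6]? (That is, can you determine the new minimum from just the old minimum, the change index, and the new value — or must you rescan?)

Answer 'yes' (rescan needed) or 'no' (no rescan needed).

Old min = -14 at index 1
Change at index 6: 4 -> 43
Index 6 was NOT the min. New min = min(-14, 43). No rescan of other elements needed.
Needs rescan: no

Answer: no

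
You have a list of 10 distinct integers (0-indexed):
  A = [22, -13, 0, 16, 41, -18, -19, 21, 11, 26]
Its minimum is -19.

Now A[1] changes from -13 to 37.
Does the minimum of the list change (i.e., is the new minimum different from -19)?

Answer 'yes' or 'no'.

Answer: no

Derivation:
Old min = -19
Change: A[1] -13 -> 37
Changed element was NOT the min; min changes only if 37 < -19.
New min = -19; changed? no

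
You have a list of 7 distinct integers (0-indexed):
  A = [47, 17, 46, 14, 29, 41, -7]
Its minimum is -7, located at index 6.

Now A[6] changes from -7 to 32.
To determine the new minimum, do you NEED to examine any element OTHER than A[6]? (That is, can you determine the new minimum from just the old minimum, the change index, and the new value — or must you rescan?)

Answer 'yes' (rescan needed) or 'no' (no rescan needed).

Old min = -7 at index 6
Change at index 6: -7 -> 32
Index 6 WAS the min and new value 32 > old min -7. Must rescan other elements to find the new min.
Needs rescan: yes

Answer: yes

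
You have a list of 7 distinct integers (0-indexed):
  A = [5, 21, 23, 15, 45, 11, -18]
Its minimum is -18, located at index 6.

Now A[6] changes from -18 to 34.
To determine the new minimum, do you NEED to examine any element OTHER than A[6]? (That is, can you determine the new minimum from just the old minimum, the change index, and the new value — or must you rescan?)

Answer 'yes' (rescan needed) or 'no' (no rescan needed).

Answer: yes

Derivation:
Old min = -18 at index 6
Change at index 6: -18 -> 34
Index 6 WAS the min and new value 34 > old min -18. Must rescan other elements to find the new min.
Needs rescan: yes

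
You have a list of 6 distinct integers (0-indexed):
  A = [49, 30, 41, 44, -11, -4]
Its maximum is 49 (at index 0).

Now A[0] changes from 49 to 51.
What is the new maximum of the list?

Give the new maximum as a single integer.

Old max = 49 (at index 0)
Change: A[0] 49 -> 51
Changed element WAS the max -> may need rescan.
  Max of remaining elements: 44
  New max = max(51, 44) = 51

Answer: 51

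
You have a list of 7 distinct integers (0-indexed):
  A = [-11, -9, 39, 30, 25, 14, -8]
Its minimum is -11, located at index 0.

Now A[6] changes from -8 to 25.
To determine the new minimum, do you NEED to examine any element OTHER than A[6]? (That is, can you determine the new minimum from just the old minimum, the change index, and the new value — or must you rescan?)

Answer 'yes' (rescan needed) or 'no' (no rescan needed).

Answer: no

Derivation:
Old min = -11 at index 0
Change at index 6: -8 -> 25
Index 6 was NOT the min. New min = min(-11, 25). No rescan of other elements needed.
Needs rescan: no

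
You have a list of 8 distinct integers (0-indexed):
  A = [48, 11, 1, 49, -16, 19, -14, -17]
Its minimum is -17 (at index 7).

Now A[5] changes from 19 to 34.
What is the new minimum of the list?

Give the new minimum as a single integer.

Answer: -17

Derivation:
Old min = -17 (at index 7)
Change: A[5] 19 -> 34
Changed element was NOT the old min.
  New min = min(old_min, new_val) = min(-17, 34) = -17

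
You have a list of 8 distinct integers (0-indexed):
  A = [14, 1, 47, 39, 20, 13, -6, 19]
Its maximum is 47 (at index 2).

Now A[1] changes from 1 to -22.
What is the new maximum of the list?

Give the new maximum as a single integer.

Old max = 47 (at index 2)
Change: A[1] 1 -> -22
Changed element was NOT the old max.
  New max = max(old_max, new_val) = max(47, -22) = 47

Answer: 47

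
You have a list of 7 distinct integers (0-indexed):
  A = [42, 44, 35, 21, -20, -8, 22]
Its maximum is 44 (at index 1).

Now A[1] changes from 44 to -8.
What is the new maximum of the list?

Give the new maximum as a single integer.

Answer: 42

Derivation:
Old max = 44 (at index 1)
Change: A[1] 44 -> -8
Changed element WAS the max -> may need rescan.
  Max of remaining elements: 42
  New max = max(-8, 42) = 42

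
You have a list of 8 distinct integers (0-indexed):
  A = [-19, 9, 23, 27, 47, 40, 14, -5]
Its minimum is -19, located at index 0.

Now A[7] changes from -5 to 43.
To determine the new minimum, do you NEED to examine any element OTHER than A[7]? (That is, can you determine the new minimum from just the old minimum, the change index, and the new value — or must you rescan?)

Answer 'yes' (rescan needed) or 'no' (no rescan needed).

Old min = -19 at index 0
Change at index 7: -5 -> 43
Index 7 was NOT the min. New min = min(-19, 43). No rescan of other elements needed.
Needs rescan: no

Answer: no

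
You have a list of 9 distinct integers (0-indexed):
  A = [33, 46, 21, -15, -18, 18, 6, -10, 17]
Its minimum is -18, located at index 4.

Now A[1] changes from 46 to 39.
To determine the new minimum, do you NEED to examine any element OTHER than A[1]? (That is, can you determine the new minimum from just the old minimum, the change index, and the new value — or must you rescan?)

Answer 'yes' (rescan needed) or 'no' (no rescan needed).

Old min = -18 at index 4
Change at index 1: 46 -> 39
Index 1 was NOT the min. New min = min(-18, 39). No rescan of other elements needed.
Needs rescan: no

Answer: no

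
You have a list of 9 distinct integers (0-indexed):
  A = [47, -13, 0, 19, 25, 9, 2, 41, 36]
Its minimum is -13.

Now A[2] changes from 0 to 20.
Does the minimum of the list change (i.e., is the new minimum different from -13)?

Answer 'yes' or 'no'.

Answer: no

Derivation:
Old min = -13
Change: A[2] 0 -> 20
Changed element was NOT the min; min changes only if 20 < -13.
New min = -13; changed? no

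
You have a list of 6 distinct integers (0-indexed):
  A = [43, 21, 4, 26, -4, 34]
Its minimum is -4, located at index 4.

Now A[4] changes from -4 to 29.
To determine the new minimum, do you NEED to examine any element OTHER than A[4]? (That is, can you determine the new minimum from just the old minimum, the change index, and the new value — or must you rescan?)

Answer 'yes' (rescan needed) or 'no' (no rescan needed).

Answer: yes

Derivation:
Old min = -4 at index 4
Change at index 4: -4 -> 29
Index 4 WAS the min and new value 29 > old min -4. Must rescan other elements to find the new min.
Needs rescan: yes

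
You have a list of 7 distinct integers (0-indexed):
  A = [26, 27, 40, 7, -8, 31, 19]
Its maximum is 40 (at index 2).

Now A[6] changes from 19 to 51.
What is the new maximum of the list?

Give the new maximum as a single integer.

Answer: 51

Derivation:
Old max = 40 (at index 2)
Change: A[6] 19 -> 51
Changed element was NOT the old max.
  New max = max(old_max, new_val) = max(40, 51) = 51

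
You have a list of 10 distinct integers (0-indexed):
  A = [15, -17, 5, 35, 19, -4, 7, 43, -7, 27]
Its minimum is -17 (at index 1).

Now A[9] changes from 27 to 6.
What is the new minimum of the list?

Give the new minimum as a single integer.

Answer: -17

Derivation:
Old min = -17 (at index 1)
Change: A[9] 27 -> 6
Changed element was NOT the old min.
  New min = min(old_min, new_val) = min(-17, 6) = -17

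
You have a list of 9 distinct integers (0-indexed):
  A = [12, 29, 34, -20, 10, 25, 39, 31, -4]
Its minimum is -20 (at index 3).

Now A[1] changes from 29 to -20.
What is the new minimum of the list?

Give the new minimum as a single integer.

Answer: -20

Derivation:
Old min = -20 (at index 3)
Change: A[1] 29 -> -20
Changed element was NOT the old min.
  New min = min(old_min, new_val) = min(-20, -20) = -20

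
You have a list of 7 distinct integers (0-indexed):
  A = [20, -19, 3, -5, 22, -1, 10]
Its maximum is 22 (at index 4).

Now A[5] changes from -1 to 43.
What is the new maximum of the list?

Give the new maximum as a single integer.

Answer: 43

Derivation:
Old max = 22 (at index 4)
Change: A[5] -1 -> 43
Changed element was NOT the old max.
  New max = max(old_max, new_val) = max(22, 43) = 43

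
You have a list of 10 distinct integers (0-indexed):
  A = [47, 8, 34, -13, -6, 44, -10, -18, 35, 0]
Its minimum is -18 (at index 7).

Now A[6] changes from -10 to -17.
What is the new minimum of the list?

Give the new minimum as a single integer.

Answer: -18

Derivation:
Old min = -18 (at index 7)
Change: A[6] -10 -> -17
Changed element was NOT the old min.
  New min = min(old_min, new_val) = min(-18, -17) = -18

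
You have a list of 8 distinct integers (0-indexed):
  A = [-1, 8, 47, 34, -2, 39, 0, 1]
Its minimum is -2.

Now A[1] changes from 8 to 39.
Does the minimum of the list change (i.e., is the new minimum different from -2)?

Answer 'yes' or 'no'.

Old min = -2
Change: A[1] 8 -> 39
Changed element was NOT the min; min changes only if 39 < -2.
New min = -2; changed? no

Answer: no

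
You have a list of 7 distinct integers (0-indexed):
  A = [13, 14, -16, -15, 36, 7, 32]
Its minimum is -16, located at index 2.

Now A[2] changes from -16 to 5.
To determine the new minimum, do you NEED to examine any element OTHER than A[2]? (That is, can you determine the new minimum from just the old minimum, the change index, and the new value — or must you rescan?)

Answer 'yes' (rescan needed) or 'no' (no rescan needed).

Answer: yes

Derivation:
Old min = -16 at index 2
Change at index 2: -16 -> 5
Index 2 WAS the min and new value 5 > old min -16. Must rescan other elements to find the new min.
Needs rescan: yes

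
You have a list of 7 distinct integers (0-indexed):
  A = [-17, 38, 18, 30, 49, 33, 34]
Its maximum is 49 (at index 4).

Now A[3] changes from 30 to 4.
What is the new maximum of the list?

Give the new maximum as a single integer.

Old max = 49 (at index 4)
Change: A[3] 30 -> 4
Changed element was NOT the old max.
  New max = max(old_max, new_val) = max(49, 4) = 49

Answer: 49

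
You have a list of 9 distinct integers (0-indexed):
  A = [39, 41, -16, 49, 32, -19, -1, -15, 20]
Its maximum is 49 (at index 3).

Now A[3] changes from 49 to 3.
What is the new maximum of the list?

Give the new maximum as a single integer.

Answer: 41

Derivation:
Old max = 49 (at index 3)
Change: A[3] 49 -> 3
Changed element WAS the max -> may need rescan.
  Max of remaining elements: 41
  New max = max(3, 41) = 41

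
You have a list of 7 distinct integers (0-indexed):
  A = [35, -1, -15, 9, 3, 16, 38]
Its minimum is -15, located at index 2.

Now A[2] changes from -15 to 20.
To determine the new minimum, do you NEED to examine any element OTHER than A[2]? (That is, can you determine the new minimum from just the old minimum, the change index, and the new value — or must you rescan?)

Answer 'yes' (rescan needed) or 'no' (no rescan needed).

Old min = -15 at index 2
Change at index 2: -15 -> 20
Index 2 WAS the min and new value 20 > old min -15. Must rescan other elements to find the new min.
Needs rescan: yes

Answer: yes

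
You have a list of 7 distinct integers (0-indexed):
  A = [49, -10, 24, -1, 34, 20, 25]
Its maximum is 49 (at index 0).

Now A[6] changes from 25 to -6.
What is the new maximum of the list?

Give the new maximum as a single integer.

Answer: 49

Derivation:
Old max = 49 (at index 0)
Change: A[6] 25 -> -6
Changed element was NOT the old max.
  New max = max(old_max, new_val) = max(49, -6) = 49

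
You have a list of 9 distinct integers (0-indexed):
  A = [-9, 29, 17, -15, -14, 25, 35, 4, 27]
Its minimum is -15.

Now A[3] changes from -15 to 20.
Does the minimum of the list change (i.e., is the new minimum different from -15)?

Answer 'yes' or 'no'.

Answer: yes

Derivation:
Old min = -15
Change: A[3] -15 -> 20
Changed element was the min; new min must be rechecked.
New min = -14; changed? yes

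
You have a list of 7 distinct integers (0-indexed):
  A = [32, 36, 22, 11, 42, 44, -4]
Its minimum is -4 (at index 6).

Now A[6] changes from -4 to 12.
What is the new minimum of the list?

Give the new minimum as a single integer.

Old min = -4 (at index 6)
Change: A[6] -4 -> 12
Changed element WAS the min. Need to check: is 12 still <= all others?
  Min of remaining elements: 11
  New min = min(12, 11) = 11

Answer: 11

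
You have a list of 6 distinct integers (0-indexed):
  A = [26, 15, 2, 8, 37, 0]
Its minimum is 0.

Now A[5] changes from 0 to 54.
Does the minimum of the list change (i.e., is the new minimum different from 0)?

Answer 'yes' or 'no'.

Answer: yes

Derivation:
Old min = 0
Change: A[5] 0 -> 54
Changed element was the min; new min must be rechecked.
New min = 2; changed? yes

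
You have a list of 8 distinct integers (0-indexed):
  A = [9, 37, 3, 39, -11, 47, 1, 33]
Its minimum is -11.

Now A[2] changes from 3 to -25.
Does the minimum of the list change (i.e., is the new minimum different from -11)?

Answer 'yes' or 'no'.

Old min = -11
Change: A[2] 3 -> -25
Changed element was NOT the min; min changes only if -25 < -11.
New min = -25; changed? yes

Answer: yes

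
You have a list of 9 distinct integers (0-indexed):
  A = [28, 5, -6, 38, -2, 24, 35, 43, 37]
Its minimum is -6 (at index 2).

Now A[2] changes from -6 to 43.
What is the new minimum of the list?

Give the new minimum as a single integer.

Answer: -2

Derivation:
Old min = -6 (at index 2)
Change: A[2] -6 -> 43
Changed element WAS the min. Need to check: is 43 still <= all others?
  Min of remaining elements: -2
  New min = min(43, -2) = -2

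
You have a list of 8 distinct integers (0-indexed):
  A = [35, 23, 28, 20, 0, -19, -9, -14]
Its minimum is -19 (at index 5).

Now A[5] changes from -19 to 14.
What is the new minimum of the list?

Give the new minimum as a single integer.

Old min = -19 (at index 5)
Change: A[5] -19 -> 14
Changed element WAS the min. Need to check: is 14 still <= all others?
  Min of remaining elements: -14
  New min = min(14, -14) = -14

Answer: -14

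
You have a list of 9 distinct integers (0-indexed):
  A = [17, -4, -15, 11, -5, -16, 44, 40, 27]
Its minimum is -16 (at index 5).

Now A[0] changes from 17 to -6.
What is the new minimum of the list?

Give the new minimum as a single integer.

Answer: -16

Derivation:
Old min = -16 (at index 5)
Change: A[0] 17 -> -6
Changed element was NOT the old min.
  New min = min(old_min, new_val) = min(-16, -6) = -16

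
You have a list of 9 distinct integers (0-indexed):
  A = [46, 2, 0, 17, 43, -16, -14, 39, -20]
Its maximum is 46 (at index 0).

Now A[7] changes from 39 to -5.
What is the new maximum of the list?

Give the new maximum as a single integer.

Answer: 46

Derivation:
Old max = 46 (at index 0)
Change: A[7] 39 -> -5
Changed element was NOT the old max.
  New max = max(old_max, new_val) = max(46, -5) = 46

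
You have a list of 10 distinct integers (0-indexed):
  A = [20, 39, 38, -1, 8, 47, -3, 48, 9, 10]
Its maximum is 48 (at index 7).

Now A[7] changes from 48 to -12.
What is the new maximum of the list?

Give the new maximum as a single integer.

Answer: 47

Derivation:
Old max = 48 (at index 7)
Change: A[7] 48 -> -12
Changed element WAS the max -> may need rescan.
  Max of remaining elements: 47
  New max = max(-12, 47) = 47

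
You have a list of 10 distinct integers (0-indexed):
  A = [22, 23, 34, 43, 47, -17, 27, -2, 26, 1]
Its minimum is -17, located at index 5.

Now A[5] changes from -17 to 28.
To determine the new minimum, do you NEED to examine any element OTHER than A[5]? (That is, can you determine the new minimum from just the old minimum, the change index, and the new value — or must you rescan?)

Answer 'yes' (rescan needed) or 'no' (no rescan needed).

Answer: yes

Derivation:
Old min = -17 at index 5
Change at index 5: -17 -> 28
Index 5 WAS the min and new value 28 > old min -17. Must rescan other elements to find the new min.
Needs rescan: yes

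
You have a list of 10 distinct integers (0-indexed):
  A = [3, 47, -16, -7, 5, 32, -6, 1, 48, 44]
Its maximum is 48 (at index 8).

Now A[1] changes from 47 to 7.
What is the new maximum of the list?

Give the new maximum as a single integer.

Old max = 48 (at index 8)
Change: A[1] 47 -> 7
Changed element was NOT the old max.
  New max = max(old_max, new_val) = max(48, 7) = 48

Answer: 48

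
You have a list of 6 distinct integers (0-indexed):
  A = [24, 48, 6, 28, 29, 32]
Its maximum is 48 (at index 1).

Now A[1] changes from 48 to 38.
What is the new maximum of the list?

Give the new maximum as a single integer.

Answer: 38

Derivation:
Old max = 48 (at index 1)
Change: A[1] 48 -> 38
Changed element WAS the max -> may need rescan.
  Max of remaining elements: 32
  New max = max(38, 32) = 38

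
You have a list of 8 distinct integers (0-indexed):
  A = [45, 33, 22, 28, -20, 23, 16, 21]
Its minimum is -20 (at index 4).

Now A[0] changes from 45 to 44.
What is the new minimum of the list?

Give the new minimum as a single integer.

Answer: -20

Derivation:
Old min = -20 (at index 4)
Change: A[0] 45 -> 44
Changed element was NOT the old min.
  New min = min(old_min, new_val) = min(-20, 44) = -20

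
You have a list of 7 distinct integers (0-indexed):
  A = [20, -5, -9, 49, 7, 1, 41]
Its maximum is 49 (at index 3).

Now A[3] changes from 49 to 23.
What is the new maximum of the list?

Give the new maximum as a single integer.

Answer: 41

Derivation:
Old max = 49 (at index 3)
Change: A[3] 49 -> 23
Changed element WAS the max -> may need rescan.
  Max of remaining elements: 41
  New max = max(23, 41) = 41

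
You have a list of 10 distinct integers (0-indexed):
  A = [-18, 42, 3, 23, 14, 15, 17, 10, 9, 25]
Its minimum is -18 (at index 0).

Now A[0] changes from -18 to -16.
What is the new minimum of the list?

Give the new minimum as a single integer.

Answer: -16

Derivation:
Old min = -18 (at index 0)
Change: A[0] -18 -> -16
Changed element WAS the min. Need to check: is -16 still <= all others?
  Min of remaining elements: 3
  New min = min(-16, 3) = -16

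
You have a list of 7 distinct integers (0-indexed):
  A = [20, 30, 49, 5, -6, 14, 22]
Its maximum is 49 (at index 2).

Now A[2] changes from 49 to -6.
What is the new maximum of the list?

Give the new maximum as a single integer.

Old max = 49 (at index 2)
Change: A[2] 49 -> -6
Changed element WAS the max -> may need rescan.
  Max of remaining elements: 30
  New max = max(-6, 30) = 30

Answer: 30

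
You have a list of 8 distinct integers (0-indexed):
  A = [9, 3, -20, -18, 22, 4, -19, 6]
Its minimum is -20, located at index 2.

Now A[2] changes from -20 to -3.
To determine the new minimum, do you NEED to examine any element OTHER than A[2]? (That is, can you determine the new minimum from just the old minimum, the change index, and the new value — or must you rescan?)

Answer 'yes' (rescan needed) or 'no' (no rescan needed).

Old min = -20 at index 2
Change at index 2: -20 -> -3
Index 2 WAS the min and new value -3 > old min -20. Must rescan other elements to find the new min.
Needs rescan: yes

Answer: yes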